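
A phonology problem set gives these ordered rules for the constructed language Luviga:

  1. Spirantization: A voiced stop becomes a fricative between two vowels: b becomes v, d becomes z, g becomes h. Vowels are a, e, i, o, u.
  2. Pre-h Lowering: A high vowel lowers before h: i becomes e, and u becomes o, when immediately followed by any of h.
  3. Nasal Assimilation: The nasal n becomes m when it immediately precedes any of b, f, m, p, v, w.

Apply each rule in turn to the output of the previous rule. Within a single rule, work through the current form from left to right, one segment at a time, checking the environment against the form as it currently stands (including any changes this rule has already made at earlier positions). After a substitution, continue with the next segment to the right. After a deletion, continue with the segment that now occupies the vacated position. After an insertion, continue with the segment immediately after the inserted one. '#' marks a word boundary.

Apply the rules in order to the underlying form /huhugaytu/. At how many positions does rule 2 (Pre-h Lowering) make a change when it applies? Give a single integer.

1 Spirantization: [huhugaytu] → [huhuhaytu]
2 Pre-h Lowering: [huhuhaytu] → [hohohaytu]
3 Nasal Assimilation: no change — [hohohaytu]
Rule 2 changed 2 position(s).

2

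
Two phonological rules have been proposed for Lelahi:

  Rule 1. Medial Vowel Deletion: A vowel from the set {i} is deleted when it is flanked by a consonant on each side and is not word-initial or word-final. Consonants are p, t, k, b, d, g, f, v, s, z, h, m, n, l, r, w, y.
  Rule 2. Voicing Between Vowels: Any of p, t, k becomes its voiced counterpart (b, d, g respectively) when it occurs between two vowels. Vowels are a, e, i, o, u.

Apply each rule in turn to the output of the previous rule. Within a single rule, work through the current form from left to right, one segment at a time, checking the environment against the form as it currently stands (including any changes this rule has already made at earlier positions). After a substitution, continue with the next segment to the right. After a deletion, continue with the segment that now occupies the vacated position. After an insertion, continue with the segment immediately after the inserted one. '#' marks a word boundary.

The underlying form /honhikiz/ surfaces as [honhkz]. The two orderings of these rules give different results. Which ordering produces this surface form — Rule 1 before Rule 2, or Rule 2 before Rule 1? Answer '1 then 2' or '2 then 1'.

1 then 2

Order 1 then 2:
  1 Medial Vowel Deletion: [honhikiz] → [honhkz]
  2 Voicing Between Vowels: no change — [honhkz]
  result: [honhkz]
Order 2 then 1:
  2 Voicing Between Vowels: [honhikiz] → [honhigiz]
  1 Medial Vowel Deletion: [honhigiz] → [honhgz]
  result: [honhgz]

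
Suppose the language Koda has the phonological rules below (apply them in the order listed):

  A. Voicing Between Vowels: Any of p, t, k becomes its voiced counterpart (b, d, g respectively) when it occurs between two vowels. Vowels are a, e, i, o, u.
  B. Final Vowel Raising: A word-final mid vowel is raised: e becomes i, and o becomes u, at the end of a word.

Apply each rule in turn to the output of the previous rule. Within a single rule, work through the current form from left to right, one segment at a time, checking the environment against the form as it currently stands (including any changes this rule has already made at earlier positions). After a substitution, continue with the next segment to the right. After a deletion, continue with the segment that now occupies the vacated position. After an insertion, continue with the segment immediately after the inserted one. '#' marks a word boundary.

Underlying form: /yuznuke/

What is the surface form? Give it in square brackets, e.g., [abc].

A Voicing Between Vowels: [yuznuke] → [yuznuge]
B Final Vowel Raising: [yuznuge] → [yuznugi]

[yuznugi]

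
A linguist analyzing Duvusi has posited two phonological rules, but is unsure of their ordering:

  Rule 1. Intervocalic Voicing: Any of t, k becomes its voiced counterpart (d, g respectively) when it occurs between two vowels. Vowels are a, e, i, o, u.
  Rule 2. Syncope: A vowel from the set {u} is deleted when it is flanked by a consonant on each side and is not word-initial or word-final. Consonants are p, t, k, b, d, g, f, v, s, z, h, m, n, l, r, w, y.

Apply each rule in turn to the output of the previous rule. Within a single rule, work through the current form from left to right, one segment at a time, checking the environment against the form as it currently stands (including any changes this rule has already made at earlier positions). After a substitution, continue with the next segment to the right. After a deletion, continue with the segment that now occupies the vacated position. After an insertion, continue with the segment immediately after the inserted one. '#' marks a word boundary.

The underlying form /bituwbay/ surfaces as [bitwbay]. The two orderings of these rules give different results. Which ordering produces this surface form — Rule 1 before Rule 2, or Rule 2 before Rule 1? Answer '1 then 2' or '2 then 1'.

Order 1 then 2:
  1 Intervocalic Voicing: [bituwbay] → [biduwbay]
  2 Syncope: [biduwbay] → [bidwbay]
  result: [bidwbay]
Order 2 then 1:
  2 Syncope: [bituwbay] → [bitwbay]
  1 Intervocalic Voicing: no change — [bitwbay]
  result: [bitwbay]

2 then 1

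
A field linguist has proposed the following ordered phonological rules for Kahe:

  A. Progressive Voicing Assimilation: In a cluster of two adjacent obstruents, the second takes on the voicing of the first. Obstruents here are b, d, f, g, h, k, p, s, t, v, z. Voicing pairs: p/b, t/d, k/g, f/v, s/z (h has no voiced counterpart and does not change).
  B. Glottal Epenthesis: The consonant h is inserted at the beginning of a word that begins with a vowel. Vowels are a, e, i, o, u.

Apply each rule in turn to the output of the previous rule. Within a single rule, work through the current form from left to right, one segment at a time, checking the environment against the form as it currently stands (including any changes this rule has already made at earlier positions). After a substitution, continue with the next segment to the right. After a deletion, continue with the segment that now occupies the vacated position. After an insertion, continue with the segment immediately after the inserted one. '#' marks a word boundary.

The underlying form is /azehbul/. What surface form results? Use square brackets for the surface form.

[hazehpul]

A Progressive Voicing Assimilation: [azehbul] → [azehpul]
B Glottal Epenthesis: [azehpul] → [hazehpul]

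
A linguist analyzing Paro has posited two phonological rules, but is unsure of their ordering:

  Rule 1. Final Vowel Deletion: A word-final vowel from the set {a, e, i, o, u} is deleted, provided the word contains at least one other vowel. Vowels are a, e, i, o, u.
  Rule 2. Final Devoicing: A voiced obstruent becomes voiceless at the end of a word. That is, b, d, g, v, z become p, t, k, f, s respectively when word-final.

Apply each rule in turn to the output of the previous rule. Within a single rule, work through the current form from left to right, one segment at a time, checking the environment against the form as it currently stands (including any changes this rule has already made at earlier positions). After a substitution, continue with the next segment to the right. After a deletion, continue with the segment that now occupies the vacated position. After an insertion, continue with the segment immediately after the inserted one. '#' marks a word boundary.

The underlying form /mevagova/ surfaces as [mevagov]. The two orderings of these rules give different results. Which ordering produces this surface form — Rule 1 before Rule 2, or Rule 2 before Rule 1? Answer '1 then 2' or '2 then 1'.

Order 1 then 2:
  1 Final Vowel Deletion: [mevagova] → [mevagov]
  2 Final Devoicing: [mevagov] → [mevagof]
  result: [mevagof]
Order 2 then 1:
  2 Final Devoicing: no change — [mevagova]
  1 Final Vowel Deletion: [mevagova] → [mevagov]
  result: [mevagov]

2 then 1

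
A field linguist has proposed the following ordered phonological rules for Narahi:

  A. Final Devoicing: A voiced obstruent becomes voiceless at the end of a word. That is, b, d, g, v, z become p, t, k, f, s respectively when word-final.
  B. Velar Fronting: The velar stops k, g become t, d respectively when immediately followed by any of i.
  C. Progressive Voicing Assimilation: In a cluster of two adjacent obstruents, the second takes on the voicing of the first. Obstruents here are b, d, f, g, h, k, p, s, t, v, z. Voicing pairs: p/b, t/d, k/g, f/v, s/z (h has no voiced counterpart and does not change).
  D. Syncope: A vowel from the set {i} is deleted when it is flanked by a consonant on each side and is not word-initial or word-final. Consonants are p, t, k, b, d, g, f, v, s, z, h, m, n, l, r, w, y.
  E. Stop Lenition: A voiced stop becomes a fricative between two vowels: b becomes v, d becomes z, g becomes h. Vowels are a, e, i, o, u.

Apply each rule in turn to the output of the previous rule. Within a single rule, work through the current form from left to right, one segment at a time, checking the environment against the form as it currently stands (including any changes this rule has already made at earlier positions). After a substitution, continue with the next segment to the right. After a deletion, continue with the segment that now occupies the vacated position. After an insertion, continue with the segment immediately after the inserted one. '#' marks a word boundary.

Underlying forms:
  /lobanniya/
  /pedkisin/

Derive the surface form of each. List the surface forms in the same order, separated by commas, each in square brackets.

/lobanniya/:
  A Final Devoicing: no change — [lobanniya]
  B Velar Fronting: no change — [lobanniya]
  C Progressive Voicing Assimilation: no change — [lobanniya]
  D Syncope: [lobanniya] → [lobannya]
  E Stop Lenition: [lobannya] → [lovannya]
/pedkisin/:
  A Final Devoicing: no change — [pedkisin]
  B Velar Fronting: [pedkisin] → [pedtisin]
  C Progressive Voicing Assimilation: [pedtisin] → [peddisin]
  D Syncope: [peddisin] → [peddsn]
  E Stop Lenition: no change — [peddsn]

[lovannya], [peddsn]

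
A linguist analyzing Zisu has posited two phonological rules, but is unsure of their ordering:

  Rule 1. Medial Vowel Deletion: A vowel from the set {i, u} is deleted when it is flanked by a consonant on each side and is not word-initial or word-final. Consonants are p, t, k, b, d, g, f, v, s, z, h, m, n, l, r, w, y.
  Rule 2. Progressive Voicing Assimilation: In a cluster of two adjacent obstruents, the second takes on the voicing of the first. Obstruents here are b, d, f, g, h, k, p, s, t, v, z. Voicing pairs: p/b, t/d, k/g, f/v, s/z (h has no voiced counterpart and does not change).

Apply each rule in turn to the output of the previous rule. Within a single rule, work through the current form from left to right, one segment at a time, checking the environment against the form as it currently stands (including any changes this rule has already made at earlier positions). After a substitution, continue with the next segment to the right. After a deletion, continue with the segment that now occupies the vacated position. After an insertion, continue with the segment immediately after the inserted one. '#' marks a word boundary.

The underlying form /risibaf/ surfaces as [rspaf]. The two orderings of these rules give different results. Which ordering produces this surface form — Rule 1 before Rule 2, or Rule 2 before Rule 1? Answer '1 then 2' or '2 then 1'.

1 then 2

Order 1 then 2:
  1 Medial Vowel Deletion: [risibaf] → [rsbaf]
  2 Progressive Voicing Assimilation: [rsbaf] → [rspaf]
  result: [rspaf]
Order 2 then 1:
  2 Progressive Voicing Assimilation: no change — [risibaf]
  1 Medial Vowel Deletion: [risibaf] → [rsbaf]
  result: [rsbaf]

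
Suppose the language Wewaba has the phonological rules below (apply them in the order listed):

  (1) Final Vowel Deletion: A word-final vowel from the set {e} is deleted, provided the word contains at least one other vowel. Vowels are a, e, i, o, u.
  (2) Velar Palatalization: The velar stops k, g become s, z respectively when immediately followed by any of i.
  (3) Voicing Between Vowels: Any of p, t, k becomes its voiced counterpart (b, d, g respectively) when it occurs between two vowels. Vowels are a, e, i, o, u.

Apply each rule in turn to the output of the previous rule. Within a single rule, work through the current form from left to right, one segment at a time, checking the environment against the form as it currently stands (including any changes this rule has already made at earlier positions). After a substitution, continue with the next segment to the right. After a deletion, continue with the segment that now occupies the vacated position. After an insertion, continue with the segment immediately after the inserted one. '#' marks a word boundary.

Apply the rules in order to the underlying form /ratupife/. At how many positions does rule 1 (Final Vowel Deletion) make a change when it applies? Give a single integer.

(1) Final Vowel Deletion: [ratupife] → [ratupif]
(2) Velar Palatalization: no change — [ratupif]
(3) Voicing Between Vowels: [ratupif] → [radubif]
Rule 1 changed 1 position(s).

1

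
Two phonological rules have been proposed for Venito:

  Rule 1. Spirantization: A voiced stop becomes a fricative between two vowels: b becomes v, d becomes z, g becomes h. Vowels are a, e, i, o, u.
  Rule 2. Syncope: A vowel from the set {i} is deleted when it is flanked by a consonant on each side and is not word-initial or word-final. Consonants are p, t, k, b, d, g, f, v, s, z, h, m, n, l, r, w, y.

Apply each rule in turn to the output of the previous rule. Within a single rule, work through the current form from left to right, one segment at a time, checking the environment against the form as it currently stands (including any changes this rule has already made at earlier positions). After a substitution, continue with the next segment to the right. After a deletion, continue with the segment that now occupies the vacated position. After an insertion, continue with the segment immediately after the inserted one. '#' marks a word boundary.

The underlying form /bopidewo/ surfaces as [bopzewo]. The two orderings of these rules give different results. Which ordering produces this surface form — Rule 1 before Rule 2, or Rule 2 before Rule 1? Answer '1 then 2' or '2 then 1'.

1 then 2

Order 1 then 2:
  1 Spirantization: [bopidewo] → [bopizewo]
  2 Syncope: [bopizewo] → [bopzewo]
  result: [bopzewo]
Order 2 then 1:
  2 Syncope: [bopidewo] → [bopdewo]
  1 Spirantization: no change — [bopdewo]
  result: [bopdewo]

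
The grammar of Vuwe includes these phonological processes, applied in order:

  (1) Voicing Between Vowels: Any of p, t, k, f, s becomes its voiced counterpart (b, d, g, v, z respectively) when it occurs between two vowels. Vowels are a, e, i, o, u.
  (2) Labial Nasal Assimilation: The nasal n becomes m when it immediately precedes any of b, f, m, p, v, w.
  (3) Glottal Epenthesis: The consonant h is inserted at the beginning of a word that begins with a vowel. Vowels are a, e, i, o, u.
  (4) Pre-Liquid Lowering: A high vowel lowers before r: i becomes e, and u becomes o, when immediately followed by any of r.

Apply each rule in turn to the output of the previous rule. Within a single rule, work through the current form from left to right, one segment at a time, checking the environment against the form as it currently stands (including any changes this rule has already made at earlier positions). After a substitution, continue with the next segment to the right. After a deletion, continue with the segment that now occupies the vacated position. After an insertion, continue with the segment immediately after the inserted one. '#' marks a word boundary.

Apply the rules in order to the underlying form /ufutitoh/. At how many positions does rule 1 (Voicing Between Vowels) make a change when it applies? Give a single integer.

3

(1) Voicing Between Vowels: [ufutitoh] → [uvudidoh]
(2) Labial Nasal Assimilation: no change — [uvudidoh]
(3) Glottal Epenthesis: [uvudidoh] → [huvudidoh]
(4) Pre-Liquid Lowering: no change — [huvudidoh]
Rule 1 changed 3 position(s).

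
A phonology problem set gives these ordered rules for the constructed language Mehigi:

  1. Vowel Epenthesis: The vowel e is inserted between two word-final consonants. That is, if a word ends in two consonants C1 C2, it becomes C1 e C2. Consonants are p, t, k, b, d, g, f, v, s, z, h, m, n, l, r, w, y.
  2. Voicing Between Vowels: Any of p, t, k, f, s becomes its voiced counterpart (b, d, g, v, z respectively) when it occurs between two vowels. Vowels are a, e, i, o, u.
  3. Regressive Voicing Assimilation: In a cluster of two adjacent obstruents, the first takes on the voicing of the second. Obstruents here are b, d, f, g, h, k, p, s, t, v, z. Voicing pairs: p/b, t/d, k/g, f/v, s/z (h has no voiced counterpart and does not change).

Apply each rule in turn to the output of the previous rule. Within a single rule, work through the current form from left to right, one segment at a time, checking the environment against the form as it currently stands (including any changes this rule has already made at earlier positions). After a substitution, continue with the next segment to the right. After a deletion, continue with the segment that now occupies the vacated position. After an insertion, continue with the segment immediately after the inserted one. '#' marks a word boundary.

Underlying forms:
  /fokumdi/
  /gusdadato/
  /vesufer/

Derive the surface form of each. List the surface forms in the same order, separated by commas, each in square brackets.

/fokumdi/:
  1 Vowel Epenthesis: no change — [fokumdi]
  2 Voicing Between Vowels: [fokumdi] → [fogumdi]
  3 Regressive Voicing Assimilation: no change — [fogumdi]
/gusdadato/:
  1 Vowel Epenthesis: no change — [gusdadato]
  2 Voicing Between Vowels: [gusdadato] → [gusdadado]
  3 Regressive Voicing Assimilation: [gusdadado] → [guzdadado]
/vesufer/:
  1 Vowel Epenthesis: no change — [vesufer]
  2 Voicing Between Vowels: [vesufer] → [vezuver]
  3 Regressive Voicing Assimilation: no change — [vezuver]

[fogumdi], [guzdadado], [vezuver]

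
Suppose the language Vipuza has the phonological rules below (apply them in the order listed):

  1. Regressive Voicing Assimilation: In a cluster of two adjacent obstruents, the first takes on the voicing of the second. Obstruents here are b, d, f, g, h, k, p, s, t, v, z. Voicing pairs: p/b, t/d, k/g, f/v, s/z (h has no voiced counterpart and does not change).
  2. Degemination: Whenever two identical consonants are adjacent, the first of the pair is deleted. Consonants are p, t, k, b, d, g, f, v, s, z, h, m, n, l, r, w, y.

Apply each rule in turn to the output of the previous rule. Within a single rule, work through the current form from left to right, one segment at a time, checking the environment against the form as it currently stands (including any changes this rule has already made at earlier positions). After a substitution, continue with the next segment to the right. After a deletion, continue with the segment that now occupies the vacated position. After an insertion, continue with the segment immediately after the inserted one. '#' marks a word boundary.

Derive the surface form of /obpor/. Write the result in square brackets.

1 Regressive Voicing Assimilation: [obpor] → [oppor]
2 Degemination: [oppor] → [opor]

[opor]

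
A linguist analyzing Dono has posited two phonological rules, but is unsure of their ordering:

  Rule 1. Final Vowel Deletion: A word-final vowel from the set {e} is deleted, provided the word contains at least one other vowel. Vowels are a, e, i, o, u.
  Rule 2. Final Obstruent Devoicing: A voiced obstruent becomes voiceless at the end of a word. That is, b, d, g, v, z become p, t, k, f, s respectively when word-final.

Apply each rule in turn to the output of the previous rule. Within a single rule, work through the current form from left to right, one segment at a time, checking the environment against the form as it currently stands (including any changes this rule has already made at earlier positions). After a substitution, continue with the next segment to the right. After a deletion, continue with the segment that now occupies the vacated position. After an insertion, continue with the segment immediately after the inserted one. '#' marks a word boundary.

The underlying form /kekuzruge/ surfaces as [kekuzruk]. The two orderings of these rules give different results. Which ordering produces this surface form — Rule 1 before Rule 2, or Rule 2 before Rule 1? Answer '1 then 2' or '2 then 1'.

Order 1 then 2:
  1 Final Vowel Deletion: [kekuzruge] → [kekuzrug]
  2 Final Obstruent Devoicing: [kekuzrug] → [kekuzruk]
  result: [kekuzruk]
Order 2 then 1:
  2 Final Obstruent Devoicing: no change — [kekuzruge]
  1 Final Vowel Deletion: [kekuzruge] → [kekuzrug]
  result: [kekuzrug]

1 then 2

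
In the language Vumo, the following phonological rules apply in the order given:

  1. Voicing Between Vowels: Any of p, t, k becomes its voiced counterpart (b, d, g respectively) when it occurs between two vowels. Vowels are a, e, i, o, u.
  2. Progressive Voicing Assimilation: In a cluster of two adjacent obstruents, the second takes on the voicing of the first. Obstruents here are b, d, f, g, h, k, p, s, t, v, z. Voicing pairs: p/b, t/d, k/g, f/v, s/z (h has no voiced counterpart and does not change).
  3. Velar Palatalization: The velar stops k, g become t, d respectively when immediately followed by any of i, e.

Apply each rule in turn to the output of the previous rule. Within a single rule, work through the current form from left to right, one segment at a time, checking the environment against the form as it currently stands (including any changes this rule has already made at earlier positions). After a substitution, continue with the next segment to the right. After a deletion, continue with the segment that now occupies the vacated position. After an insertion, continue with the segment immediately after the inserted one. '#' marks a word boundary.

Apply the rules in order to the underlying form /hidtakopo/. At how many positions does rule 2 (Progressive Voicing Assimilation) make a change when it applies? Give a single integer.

1 Voicing Between Vowels: [hidtakopo] → [hidtagobo]
2 Progressive Voicing Assimilation: [hidtagobo] → [hiddagobo]
3 Velar Palatalization: no change — [hiddagobo]
Rule 2 changed 1 position(s).

1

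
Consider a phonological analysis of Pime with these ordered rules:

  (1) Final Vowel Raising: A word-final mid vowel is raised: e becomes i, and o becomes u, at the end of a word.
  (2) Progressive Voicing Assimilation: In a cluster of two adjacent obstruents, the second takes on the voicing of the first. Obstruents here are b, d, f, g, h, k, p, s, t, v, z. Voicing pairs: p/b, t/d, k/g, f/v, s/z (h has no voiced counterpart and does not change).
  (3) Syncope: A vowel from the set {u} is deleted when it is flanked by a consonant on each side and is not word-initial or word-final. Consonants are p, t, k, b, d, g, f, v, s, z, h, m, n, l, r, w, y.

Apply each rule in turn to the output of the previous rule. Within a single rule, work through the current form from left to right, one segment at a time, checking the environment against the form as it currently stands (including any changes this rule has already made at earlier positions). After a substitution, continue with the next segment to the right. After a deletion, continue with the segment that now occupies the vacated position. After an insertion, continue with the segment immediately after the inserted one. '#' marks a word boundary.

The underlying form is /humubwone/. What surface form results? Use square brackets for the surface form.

(1) Final Vowel Raising: [humubwone] → [humubwoni]
(2) Progressive Voicing Assimilation: no change — [humubwoni]
(3) Syncope: [humubwoni] → [hmbwoni]

[hmbwoni]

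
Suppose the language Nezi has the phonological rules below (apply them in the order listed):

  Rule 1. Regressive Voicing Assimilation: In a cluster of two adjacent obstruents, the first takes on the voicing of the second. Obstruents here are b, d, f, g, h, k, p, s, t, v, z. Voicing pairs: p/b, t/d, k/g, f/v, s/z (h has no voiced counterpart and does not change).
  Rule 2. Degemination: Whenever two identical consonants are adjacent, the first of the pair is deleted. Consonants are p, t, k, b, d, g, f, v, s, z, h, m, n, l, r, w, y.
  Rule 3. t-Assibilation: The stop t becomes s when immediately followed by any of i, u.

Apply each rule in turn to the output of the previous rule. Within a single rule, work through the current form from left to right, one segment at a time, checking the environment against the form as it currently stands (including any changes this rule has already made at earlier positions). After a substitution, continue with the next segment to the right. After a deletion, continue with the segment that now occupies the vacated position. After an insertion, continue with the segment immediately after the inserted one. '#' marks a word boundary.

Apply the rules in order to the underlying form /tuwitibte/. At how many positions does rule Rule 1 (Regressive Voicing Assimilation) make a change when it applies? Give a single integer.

Rule 1 Regressive Voicing Assimilation: [tuwitibte] → [tuwitipte]
Rule 2 Degemination: no change — [tuwitipte]
Rule 3 t-Assibilation: [tuwitipte] → [suwisipte]
Rule Rule 1 changed 1 position(s).

1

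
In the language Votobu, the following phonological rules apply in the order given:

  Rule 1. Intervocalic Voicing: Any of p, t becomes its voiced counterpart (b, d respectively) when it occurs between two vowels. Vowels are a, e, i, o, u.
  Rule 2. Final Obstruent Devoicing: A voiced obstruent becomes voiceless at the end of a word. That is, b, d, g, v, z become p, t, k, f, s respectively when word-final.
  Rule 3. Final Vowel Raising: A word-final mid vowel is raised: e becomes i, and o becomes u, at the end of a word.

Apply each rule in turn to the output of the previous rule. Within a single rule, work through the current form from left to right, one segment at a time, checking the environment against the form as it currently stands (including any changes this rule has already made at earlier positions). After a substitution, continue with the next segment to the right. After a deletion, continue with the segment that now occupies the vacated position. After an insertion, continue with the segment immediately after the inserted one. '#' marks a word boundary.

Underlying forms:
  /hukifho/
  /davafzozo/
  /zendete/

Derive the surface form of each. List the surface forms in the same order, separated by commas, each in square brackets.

[hukifhu], [davafzozu], [zendedi]

/hukifho/:
  Rule 1 Intervocalic Voicing: no change — [hukifho]
  Rule 2 Final Obstruent Devoicing: no change — [hukifho]
  Rule 3 Final Vowel Raising: [hukifho] → [hukifhu]
/davafzozo/:
  Rule 1 Intervocalic Voicing: no change — [davafzozo]
  Rule 2 Final Obstruent Devoicing: no change — [davafzozo]
  Rule 3 Final Vowel Raising: [davafzozo] → [davafzozu]
/zendete/:
  Rule 1 Intervocalic Voicing: [zendete] → [zendede]
  Rule 2 Final Obstruent Devoicing: no change — [zendede]
  Rule 3 Final Vowel Raising: [zendede] → [zendedi]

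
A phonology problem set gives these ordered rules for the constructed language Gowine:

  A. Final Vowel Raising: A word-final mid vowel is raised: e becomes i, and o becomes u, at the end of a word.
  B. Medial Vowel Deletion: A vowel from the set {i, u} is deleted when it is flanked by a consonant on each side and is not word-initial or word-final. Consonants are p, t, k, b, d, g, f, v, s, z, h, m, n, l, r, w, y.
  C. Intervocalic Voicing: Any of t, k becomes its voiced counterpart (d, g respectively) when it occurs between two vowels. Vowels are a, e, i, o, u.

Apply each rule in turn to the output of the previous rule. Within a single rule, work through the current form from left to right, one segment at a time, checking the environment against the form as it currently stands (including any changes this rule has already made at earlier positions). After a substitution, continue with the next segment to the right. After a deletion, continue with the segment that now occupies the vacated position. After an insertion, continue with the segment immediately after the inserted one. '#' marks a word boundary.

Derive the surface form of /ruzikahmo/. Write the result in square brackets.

A Final Vowel Raising: [ruzikahmo] → [ruzikahmu]
B Medial Vowel Deletion: [ruzikahmu] → [rzkahmu]
C Intervocalic Voicing: no change — [rzkahmu]

[rzkahmu]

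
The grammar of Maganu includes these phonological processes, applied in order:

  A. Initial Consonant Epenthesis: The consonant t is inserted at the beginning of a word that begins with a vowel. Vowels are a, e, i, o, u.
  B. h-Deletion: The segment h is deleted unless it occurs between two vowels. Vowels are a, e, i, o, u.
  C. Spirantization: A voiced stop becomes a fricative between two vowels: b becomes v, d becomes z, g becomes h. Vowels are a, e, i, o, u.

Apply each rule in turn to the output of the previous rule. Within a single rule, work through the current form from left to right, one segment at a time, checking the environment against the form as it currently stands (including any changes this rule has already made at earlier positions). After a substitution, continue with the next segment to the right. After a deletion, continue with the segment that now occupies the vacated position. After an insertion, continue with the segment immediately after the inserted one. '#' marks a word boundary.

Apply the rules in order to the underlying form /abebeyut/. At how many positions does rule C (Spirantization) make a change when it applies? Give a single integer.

2

A Initial Consonant Epenthesis: [abebeyut] → [tabebeyut]
B h-Deletion: no change — [tabebeyut]
C Spirantization: [tabebeyut] → [taveveyut]
Rule C changed 2 position(s).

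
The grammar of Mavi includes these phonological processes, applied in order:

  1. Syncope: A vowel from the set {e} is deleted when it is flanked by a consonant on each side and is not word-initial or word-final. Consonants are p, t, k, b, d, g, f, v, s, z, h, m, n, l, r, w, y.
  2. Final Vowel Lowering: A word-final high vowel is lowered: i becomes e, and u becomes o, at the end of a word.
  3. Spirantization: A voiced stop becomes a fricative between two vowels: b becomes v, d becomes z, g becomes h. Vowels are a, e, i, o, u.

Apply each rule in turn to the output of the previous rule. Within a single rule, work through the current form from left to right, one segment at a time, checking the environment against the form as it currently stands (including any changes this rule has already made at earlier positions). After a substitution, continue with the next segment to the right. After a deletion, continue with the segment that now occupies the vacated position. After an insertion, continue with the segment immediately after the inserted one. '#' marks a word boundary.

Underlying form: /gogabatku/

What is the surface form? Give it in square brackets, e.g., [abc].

1 Syncope: no change — [gogabatku]
2 Final Vowel Lowering: [gogabatku] → [gogabatko]
3 Spirantization: [gogabatko] → [gohavatko]

[gohavatko]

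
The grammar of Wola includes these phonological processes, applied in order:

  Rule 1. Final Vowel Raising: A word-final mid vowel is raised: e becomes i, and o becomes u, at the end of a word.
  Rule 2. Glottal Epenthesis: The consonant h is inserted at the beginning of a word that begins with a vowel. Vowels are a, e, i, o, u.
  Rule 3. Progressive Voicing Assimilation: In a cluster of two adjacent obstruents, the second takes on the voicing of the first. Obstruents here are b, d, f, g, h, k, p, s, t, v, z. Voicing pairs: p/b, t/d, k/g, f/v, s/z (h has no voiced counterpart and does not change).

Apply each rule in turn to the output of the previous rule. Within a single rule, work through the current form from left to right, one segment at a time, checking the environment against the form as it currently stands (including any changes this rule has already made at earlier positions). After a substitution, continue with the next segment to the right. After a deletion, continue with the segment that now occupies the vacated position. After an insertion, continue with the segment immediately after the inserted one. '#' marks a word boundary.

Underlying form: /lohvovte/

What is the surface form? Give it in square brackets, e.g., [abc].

Rule 1 Final Vowel Raising: [lohvovte] → [lohvovti]
Rule 2 Glottal Epenthesis: no change — [lohvovti]
Rule 3 Progressive Voicing Assimilation: [lohvovti] → [lohfovdi]

[lohfovdi]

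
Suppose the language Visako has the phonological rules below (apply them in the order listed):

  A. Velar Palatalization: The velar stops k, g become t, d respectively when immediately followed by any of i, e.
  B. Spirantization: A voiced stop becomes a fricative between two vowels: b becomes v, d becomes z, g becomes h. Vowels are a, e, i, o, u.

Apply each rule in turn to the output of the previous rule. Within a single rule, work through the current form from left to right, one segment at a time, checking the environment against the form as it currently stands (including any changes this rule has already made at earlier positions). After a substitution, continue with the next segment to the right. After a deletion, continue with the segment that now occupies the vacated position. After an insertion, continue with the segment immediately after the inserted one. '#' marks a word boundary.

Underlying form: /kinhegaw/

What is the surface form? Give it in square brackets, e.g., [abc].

A Velar Palatalization: [kinhegaw] → [tinhegaw]
B Spirantization: [tinhegaw] → [tinhehaw]

[tinhehaw]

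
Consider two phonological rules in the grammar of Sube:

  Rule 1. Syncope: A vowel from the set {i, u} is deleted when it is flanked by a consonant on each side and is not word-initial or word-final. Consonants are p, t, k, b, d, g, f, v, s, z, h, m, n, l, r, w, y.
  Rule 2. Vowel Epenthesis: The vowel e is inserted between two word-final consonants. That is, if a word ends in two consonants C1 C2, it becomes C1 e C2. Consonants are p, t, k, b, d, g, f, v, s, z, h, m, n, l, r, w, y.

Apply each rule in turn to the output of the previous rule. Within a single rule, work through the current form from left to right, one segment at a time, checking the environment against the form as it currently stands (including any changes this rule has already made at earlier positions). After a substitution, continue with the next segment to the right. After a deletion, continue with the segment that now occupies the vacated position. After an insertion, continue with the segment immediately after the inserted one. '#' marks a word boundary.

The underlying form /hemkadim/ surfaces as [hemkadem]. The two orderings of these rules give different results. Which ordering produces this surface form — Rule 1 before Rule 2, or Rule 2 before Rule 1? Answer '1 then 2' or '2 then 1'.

Order 1 then 2:
  1 Syncope: [hemkadim] → [hemkadm]
  2 Vowel Epenthesis: [hemkadm] → [hemkadem]
  result: [hemkadem]
Order 2 then 1:
  2 Vowel Epenthesis: no change — [hemkadim]
  1 Syncope: [hemkadim] → [hemkadm]
  result: [hemkadm]

1 then 2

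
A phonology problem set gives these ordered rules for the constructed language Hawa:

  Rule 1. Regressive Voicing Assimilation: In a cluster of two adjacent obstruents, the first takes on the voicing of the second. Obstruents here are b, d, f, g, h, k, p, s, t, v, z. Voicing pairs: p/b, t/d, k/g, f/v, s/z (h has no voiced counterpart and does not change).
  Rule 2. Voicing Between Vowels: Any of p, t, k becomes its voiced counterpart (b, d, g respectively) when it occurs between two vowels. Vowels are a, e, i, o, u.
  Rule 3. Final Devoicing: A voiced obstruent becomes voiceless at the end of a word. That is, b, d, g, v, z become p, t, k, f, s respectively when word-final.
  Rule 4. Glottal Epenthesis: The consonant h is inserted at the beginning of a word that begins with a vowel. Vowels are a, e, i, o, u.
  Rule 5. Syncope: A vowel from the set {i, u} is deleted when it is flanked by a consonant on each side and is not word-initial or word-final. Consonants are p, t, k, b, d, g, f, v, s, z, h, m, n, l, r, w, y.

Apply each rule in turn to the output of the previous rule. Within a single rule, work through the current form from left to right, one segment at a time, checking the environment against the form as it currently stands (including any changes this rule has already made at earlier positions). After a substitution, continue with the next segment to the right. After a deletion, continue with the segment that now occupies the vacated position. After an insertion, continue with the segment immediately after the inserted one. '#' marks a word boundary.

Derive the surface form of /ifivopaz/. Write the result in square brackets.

Rule 1 Regressive Voicing Assimilation: no change — [ifivopaz]
Rule 2 Voicing Between Vowels: [ifivopaz] → [ifivobaz]
Rule 3 Final Devoicing: [ifivobaz] → [ifivobas]
Rule 4 Glottal Epenthesis: [ifivobas] → [hifivobas]
Rule 5 Syncope: [hifivobas] → [hfvobas]

[hfvobas]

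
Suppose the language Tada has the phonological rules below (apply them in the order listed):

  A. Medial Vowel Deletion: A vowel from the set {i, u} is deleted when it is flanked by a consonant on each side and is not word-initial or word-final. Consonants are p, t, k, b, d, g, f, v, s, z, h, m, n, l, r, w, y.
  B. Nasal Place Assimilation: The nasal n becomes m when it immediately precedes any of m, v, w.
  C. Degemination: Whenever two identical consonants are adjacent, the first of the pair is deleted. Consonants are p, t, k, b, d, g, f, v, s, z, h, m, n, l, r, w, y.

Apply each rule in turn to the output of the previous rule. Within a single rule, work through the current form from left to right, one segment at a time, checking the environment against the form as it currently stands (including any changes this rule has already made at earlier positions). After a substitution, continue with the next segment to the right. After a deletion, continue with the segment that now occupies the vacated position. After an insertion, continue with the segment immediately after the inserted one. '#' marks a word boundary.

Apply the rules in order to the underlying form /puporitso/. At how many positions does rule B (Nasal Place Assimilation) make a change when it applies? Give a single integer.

0

A Medial Vowel Deletion: [puporitso] → [pportso]
B Nasal Place Assimilation: no change — [pportso]
C Degemination: [pportso] → [portso]
Rule B changed 0 position(s).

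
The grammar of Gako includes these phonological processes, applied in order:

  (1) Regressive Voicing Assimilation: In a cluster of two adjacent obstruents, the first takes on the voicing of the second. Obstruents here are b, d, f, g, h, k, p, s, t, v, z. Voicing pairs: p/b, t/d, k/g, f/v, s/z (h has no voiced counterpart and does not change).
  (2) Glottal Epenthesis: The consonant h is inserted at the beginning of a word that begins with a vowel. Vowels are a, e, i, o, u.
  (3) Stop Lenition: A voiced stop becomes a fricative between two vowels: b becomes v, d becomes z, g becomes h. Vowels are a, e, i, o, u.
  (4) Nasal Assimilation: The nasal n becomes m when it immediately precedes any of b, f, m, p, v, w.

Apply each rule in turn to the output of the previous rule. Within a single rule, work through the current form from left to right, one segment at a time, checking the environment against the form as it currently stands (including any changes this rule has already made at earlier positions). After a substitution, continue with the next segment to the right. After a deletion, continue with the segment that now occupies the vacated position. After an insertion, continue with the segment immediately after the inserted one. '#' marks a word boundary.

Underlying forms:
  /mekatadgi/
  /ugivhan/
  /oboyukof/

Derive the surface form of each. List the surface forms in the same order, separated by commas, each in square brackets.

[mekatadgi], [huhifhan], [hovoyukof]

/mekatadgi/:
  (1) Regressive Voicing Assimilation: no change — [mekatadgi]
  (2) Glottal Epenthesis: no change — [mekatadgi]
  (3) Stop Lenition: no change — [mekatadgi]
  (4) Nasal Assimilation: no change — [mekatadgi]
/ugivhan/:
  (1) Regressive Voicing Assimilation: [ugivhan] → [ugifhan]
  (2) Glottal Epenthesis: [ugifhan] → [hugifhan]
  (3) Stop Lenition: [hugifhan] → [huhifhan]
  (4) Nasal Assimilation: no change — [huhifhan]
/oboyukof/:
  (1) Regressive Voicing Assimilation: no change — [oboyukof]
  (2) Glottal Epenthesis: [oboyukof] → [hoboyukof]
  (3) Stop Lenition: [hoboyukof] → [hovoyukof]
  (4) Nasal Assimilation: no change — [hovoyukof]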